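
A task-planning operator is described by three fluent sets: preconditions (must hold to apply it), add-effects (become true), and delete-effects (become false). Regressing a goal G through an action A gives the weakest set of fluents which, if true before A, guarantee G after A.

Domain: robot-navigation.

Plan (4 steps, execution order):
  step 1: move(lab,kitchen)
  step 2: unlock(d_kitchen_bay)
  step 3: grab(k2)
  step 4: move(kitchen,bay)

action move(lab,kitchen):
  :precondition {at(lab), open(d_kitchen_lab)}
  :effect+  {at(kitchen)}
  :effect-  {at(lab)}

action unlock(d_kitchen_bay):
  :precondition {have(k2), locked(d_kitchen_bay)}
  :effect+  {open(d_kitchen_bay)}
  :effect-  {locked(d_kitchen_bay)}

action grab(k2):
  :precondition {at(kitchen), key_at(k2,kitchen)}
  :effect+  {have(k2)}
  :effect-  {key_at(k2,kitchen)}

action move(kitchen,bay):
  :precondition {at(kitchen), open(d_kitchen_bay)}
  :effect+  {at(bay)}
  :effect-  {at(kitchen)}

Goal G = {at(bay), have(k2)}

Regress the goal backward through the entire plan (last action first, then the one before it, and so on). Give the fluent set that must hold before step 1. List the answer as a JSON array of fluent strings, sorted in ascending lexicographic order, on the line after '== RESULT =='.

Regress step by step:
  through step 4 (move(kitchen,bay)): drop {at(bay)}, keep {have(k2)}, require {at(kitchen), open(d_kitchen_bay)}
    → {at(kitchen), have(k2), open(d_kitchen_bay)}
  through step 3 (grab(k2)): drop {have(k2)}, keep {at(kitchen), open(d_kitchen_bay)}, require {at(kitchen), key_at(k2,kitchen)}
    → {at(kitchen), key_at(k2,kitchen), open(d_kitchen_bay)}
  through step 2 (unlock(d_kitchen_bay)): drop {open(d_kitchen_bay)}, keep {at(kitchen), key_at(k2,kitchen)}, require {have(k2), locked(d_kitchen_bay)}
    → {at(kitchen), have(k2), key_at(k2,kitchen), locked(d_kitchen_bay)}
  through step 1 (move(lab,kitchen)): drop {at(kitchen)}, keep {have(k2), key_at(k2,kitchen), locked(d_kitchen_bay)}, require {at(lab), open(d_kitchen_lab)}
    → {at(lab), have(k2), key_at(k2,kitchen), locked(d_kitchen_bay), open(d_kitchen_lab)}

== RESULT ==
["at(lab)", "have(k2)", "key_at(k2,kitchen)", "locked(d_kitchen_bay)", "open(d_kitchen_lab)"]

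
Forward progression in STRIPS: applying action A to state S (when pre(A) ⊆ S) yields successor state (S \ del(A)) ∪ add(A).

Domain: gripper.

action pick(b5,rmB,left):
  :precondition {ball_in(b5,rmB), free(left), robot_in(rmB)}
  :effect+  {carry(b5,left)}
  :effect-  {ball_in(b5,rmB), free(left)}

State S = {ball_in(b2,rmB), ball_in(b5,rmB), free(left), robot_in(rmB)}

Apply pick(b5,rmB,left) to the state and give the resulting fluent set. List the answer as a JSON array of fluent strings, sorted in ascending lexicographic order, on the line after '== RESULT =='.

Compute (S \ del) ∪ add:
  pre ⊆ S: {ball_in(b5,rmB), free(left), robot_in(rmB)} ⊆ S  — applicable
  S \ del = {ball_in(b2,rmB), robot_in(rmB)}
  ∪ add   = {ball_in(b2,rmB), carry(b5,left), robot_in(rmB)}

== RESULT ==
["ball_in(b2,rmB)", "carry(b5,left)", "robot_in(rmB)"]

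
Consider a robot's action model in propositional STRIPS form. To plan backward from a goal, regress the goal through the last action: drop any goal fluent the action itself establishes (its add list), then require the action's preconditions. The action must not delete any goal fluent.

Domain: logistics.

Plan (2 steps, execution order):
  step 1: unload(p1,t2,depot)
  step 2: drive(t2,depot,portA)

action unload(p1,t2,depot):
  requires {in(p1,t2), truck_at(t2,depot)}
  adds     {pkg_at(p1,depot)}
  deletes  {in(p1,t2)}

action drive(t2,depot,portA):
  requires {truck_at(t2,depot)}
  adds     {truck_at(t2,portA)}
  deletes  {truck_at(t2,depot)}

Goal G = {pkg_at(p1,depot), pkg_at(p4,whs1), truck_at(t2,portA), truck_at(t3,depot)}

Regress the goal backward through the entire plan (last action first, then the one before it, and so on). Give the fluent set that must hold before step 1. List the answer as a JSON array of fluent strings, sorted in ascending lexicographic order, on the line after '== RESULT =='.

Regress step by step:
  through step 2 (drive(t2,depot,portA)): drop {truck_at(t2,portA)}, keep {pkg_at(p1,depot), pkg_at(p4,whs1), truck_at(t3,depot)}, require {truck_at(t2,depot)}
    → {pkg_at(p1,depot), pkg_at(p4,whs1), truck_at(t2,depot), truck_at(t3,depot)}
  through step 1 (unload(p1,t2,depot)): drop {pkg_at(p1,depot)}, keep {pkg_at(p4,whs1), truck_at(t2,depot), truck_at(t3,depot)}, require {in(p1,t2), truck_at(t2,depot)}
    → {in(p1,t2), pkg_at(p4,whs1), truck_at(t2,depot), truck_at(t3,depot)}

== RESULT ==
["in(p1,t2)", "pkg_at(p4,whs1)", "truck_at(t2,depot)", "truck_at(t3,depot)"]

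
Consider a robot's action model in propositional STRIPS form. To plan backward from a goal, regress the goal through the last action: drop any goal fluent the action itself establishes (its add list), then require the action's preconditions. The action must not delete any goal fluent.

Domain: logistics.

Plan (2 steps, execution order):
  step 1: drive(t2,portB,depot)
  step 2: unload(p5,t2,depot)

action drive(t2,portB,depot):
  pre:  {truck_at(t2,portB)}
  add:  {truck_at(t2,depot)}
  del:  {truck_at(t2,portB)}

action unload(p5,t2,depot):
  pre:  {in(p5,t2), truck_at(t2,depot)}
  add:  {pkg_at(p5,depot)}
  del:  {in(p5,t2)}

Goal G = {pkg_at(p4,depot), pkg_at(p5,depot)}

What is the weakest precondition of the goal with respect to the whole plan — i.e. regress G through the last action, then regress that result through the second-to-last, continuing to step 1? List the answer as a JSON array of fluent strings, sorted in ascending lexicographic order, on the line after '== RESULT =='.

Regress step by step:
  through step 2 (unload(p5,t2,depot)): drop {pkg_at(p5,depot)}, keep {pkg_at(p4,depot)}, require {in(p5,t2), truck_at(t2,depot)}
    → {in(p5,t2), pkg_at(p4,depot), truck_at(t2,depot)}
  through step 1 (drive(t2,portB,depot)): drop {truck_at(t2,depot)}, keep {in(p5,t2), pkg_at(p4,depot)}, require {truck_at(t2,portB)}
    → {in(p5,t2), pkg_at(p4,depot), truck_at(t2,portB)}

== RESULT ==
["in(p5,t2)", "pkg_at(p4,depot)", "truck_at(t2,portB)"]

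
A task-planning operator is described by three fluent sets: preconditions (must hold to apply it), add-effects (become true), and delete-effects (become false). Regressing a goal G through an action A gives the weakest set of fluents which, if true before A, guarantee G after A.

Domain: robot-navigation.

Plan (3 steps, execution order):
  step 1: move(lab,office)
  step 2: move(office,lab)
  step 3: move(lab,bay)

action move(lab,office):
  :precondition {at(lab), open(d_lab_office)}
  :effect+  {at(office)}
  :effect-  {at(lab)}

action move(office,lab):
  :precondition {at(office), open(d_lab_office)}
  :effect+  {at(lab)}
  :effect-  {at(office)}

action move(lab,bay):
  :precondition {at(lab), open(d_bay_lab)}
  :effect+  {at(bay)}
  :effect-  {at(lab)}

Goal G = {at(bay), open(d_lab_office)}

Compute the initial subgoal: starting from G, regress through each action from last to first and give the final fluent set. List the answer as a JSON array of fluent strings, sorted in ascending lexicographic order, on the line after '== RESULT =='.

Regress step by step:
  through step 3 (move(lab,bay)): drop {at(bay)}, keep {open(d_lab_office)}, require {at(lab), open(d_bay_lab)}
    → {at(lab), open(d_bay_lab), open(d_lab_office)}
  through step 2 (move(office,lab)): drop {at(lab)}, keep {open(d_bay_lab), open(d_lab_office)}, require {at(office), open(d_lab_office)}
    → {at(office), open(d_bay_lab), open(d_lab_office)}
  through step 1 (move(lab,office)): drop {at(office)}, keep {open(d_bay_lab), open(d_lab_office)}, require {at(lab), open(d_lab_office)}
    → {at(lab), open(d_bay_lab), open(d_lab_office)}

== RESULT ==
["at(lab)", "open(d_bay_lab)", "open(d_lab_office)"]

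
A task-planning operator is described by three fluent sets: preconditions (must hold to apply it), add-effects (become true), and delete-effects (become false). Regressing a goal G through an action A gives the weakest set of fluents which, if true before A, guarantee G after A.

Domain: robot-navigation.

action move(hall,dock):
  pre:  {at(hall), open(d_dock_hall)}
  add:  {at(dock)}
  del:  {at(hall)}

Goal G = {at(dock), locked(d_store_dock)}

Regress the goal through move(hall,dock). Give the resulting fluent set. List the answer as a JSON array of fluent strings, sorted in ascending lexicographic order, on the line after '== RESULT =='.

Regress:
  G ∩ del = {}  (empty — regression defined)
  G \ add = {at(dock), locked(d_store_dock)} \ {at(dock)} = {locked(d_store_dock)}
  ∪ pre   = {locked(d_store_dock)} ∪ {at(hall), open(d_dock_hall)}
          = {at(hall), locked(d_store_dock), open(d_dock_hall)}

== RESULT ==
["at(hall)", "locked(d_store_dock)", "open(d_dock_hall)"]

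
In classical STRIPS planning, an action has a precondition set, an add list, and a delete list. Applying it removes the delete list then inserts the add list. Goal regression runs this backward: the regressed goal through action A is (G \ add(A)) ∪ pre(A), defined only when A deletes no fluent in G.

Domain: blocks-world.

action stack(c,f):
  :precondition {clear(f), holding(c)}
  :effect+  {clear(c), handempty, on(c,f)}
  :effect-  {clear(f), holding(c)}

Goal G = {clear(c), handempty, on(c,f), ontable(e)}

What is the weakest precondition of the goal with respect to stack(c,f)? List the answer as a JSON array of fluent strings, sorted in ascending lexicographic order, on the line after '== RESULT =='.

Compute (G \ add) ∪ pre:
  G ∩ del = {}  (empty — regression defined)
  G \ add = {clear(c), handempty, on(c,f), ontable(e)} \ {clear(c), handempty, on(c,f)} = {ontable(e)}
  ∪ pre   = {ontable(e)} ∪ {clear(f), holding(c)}
          = {clear(f), holding(c), ontable(e)}

== RESULT ==
["clear(f)", "holding(c)", "ontable(e)"]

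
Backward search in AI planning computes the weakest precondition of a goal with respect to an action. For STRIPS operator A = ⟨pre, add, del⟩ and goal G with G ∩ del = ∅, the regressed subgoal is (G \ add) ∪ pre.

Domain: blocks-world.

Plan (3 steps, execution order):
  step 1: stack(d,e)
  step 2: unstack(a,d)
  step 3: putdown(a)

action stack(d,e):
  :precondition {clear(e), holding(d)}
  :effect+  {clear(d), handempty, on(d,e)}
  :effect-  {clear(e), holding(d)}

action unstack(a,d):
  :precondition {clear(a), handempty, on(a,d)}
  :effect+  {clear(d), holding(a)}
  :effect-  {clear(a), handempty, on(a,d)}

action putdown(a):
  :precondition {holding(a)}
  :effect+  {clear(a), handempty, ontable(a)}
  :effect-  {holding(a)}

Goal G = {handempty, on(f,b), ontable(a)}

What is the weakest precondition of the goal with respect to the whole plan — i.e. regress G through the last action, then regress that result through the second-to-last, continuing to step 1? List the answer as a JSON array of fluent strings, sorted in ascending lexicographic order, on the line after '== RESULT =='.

Work backward from the goal:
  through step 3 (putdown(a)): drop {handempty, ontable(a)}, keep {on(f,b)}, require {holding(a)}
    → {holding(a), on(f,b)}
  through step 2 (unstack(a,d)): drop {holding(a)}, keep {on(f,b)}, require {clear(a), handempty, on(a,d)}
    → {clear(a), handempty, on(a,d), on(f,b)}
  through step 1 (stack(d,e)): drop {handempty}, keep {clear(a), on(a,d), on(f,b)}, require {clear(e), holding(d)}
    → {clear(a), clear(e), holding(d), on(a,d), on(f,b)}

== RESULT ==
["clear(a)", "clear(e)", "holding(d)", "on(a,d)", "on(f,b)"]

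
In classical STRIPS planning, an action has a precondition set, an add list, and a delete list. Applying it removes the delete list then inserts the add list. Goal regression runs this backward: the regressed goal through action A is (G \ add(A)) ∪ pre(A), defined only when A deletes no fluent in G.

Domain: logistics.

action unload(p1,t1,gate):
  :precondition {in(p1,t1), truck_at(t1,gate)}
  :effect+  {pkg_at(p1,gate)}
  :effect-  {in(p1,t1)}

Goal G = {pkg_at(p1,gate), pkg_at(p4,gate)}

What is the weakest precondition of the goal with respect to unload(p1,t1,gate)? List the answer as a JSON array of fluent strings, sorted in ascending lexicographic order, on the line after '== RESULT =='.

Regress:
  G ∩ del = {}  (empty — regression defined)
  G \ add = {pkg_at(p1,gate), pkg_at(p4,gate)} \ {pkg_at(p1,gate)} = {pkg_at(p4,gate)}
  ∪ pre   = {pkg_at(p4,gate)} ∪ {in(p1,t1), truck_at(t1,gate)}
          = {in(p1,t1), pkg_at(p4,gate), truck_at(t1,gate)}

== RESULT ==
["in(p1,t1)", "pkg_at(p4,gate)", "truck_at(t1,gate)"]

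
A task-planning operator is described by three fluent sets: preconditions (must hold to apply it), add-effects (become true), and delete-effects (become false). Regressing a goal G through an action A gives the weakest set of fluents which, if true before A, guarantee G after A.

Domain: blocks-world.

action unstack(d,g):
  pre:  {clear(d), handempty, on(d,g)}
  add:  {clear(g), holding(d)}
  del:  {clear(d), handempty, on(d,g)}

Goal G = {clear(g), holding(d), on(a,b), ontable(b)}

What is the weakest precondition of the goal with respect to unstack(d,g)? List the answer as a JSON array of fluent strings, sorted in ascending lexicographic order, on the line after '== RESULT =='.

Compute (G \ add) ∪ pre:
  G ∩ del = {}  (empty — regression defined)
  G \ add = {clear(g), holding(d), on(a,b), ontable(b)} \ {clear(g), holding(d)} = {on(a,b), ontable(b)}
  ∪ pre   = {on(a,b), ontable(b)} ∪ {clear(d), handempty, on(d,g)}
          = {clear(d), handempty, on(a,b), on(d,g), ontable(b)}

== RESULT ==
["clear(d)", "handempty", "on(a,b)", "on(d,g)", "ontable(b)"]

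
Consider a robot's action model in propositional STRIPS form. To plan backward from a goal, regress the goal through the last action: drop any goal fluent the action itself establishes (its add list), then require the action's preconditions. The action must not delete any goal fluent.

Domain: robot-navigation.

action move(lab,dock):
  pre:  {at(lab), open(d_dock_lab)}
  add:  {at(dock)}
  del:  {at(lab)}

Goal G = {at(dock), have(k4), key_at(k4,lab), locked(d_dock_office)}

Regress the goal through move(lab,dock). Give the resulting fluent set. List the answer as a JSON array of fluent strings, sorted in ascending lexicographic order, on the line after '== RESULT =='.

Regress:
  G ∩ del = {}  (empty — regression defined)
  G \ add = {at(dock), have(k4), key_at(k4,lab), locked(d_dock_office)} \ {at(dock)} = {have(k4), key_at(k4,lab), locked(d_dock_office)}
  ∪ pre   = {have(k4), key_at(k4,lab), locked(d_dock_office)} ∪ {at(lab), open(d_dock_lab)}
          = {at(lab), have(k4), key_at(k4,lab), locked(d_dock_office), open(d_dock_lab)}

== RESULT ==
["at(lab)", "have(k4)", "key_at(k4,lab)", "locked(d_dock_office)", "open(d_dock_lab)"]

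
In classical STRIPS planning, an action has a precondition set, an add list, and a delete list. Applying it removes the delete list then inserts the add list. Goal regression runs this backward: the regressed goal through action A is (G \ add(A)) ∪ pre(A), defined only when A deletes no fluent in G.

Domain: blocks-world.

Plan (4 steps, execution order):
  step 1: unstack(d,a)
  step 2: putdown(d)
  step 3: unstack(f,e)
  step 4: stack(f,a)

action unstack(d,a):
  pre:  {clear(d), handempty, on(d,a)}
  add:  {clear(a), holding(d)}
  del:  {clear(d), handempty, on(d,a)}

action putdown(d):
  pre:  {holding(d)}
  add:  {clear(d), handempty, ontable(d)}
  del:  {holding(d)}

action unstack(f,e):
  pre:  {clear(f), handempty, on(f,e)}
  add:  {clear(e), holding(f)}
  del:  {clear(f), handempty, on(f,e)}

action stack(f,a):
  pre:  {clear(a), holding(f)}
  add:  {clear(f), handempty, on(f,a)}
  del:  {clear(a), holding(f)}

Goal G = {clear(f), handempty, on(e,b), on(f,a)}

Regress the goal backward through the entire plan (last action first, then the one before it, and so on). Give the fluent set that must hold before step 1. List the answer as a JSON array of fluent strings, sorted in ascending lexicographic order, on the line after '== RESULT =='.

Work backward from the goal:
  through step 4 (stack(f,a)): drop {clear(f), handempty, on(f,a)}, keep {on(e,b)}, require {clear(a), holding(f)}
    → {clear(a), holding(f), on(e,b)}
  through step 3 (unstack(f,e)): drop {holding(f)}, keep {clear(a), on(e,b)}, require {clear(f), handempty, on(f,e)}
    → {clear(a), clear(f), handempty, on(e,b), on(f,e)}
  through step 2 (putdown(d)): drop {handempty}, keep {clear(a), clear(f), on(e,b), on(f,e)}, require {holding(d)}
    → {clear(a), clear(f), holding(d), on(e,b), on(f,e)}
  through step 1 (unstack(d,a)): drop {clear(a), holding(d)}, keep {clear(f), on(e,b), on(f,e)}, require {clear(d), handempty, on(d,a)}
    → {clear(d), clear(f), handempty, on(d,a), on(e,b), on(f,e)}

== RESULT ==
["clear(d)", "clear(f)", "handempty", "on(d,a)", "on(e,b)", "on(f,e)"]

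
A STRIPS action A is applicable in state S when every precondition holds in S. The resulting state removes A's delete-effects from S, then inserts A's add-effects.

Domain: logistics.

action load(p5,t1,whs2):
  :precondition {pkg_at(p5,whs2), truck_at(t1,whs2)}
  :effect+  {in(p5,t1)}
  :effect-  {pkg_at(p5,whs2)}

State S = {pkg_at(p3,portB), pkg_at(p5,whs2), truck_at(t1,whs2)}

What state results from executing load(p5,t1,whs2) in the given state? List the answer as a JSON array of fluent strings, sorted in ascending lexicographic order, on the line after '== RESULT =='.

Progress:
  pre ⊆ S: {pkg_at(p5,whs2), truck_at(t1,whs2)} ⊆ S  — applicable
  S \ del = {pkg_at(p3,portB), truck_at(t1,whs2)}
  ∪ add   = {in(p5,t1), pkg_at(p3,portB), truck_at(t1,whs2)}

== RESULT ==
["in(p5,t1)", "pkg_at(p3,portB)", "truck_at(t1,whs2)"]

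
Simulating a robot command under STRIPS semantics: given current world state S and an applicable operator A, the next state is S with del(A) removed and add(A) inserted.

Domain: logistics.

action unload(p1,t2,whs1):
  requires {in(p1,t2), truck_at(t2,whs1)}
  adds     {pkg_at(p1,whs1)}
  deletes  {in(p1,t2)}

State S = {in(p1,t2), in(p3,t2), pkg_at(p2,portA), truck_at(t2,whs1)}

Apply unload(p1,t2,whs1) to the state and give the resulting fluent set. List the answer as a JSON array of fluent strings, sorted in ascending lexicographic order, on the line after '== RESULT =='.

Compute (S \ del) ∪ add:
  pre ⊆ S: {in(p1,t2), truck_at(t2,whs1)} ⊆ S  — applicable
  S \ del = {in(p3,t2), pkg_at(p2,portA), truck_at(t2,whs1)}
  ∪ add   = {in(p3,t2), pkg_at(p1,whs1), pkg_at(p2,portA), truck_at(t2,whs1)}

== RESULT ==
["in(p3,t2)", "pkg_at(p1,whs1)", "pkg_at(p2,portA)", "truck_at(t2,whs1)"]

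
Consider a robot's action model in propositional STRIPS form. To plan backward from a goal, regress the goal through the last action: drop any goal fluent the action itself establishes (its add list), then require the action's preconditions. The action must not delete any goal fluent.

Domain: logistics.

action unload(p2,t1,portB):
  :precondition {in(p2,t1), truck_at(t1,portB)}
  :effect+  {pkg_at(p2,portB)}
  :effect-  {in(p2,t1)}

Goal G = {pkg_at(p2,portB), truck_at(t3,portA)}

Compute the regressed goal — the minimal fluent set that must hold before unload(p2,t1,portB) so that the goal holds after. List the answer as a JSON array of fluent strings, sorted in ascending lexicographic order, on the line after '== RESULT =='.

Regress:
  G ∩ del = {}  (empty — regression defined)
  G \ add = {pkg_at(p2,portB), truck_at(t3,portA)} \ {pkg_at(p2,portB)} = {truck_at(t3,portA)}
  ∪ pre   = {truck_at(t3,portA)} ∪ {in(p2,t1), truck_at(t1,portB)}
          = {in(p2,t1), truck_at(t1,portB), truck_at(t3,portA)}

== RESULT ==
["in(p2,t1)", "truck_at(t1,portB)", "truck_at(t3,portA)"]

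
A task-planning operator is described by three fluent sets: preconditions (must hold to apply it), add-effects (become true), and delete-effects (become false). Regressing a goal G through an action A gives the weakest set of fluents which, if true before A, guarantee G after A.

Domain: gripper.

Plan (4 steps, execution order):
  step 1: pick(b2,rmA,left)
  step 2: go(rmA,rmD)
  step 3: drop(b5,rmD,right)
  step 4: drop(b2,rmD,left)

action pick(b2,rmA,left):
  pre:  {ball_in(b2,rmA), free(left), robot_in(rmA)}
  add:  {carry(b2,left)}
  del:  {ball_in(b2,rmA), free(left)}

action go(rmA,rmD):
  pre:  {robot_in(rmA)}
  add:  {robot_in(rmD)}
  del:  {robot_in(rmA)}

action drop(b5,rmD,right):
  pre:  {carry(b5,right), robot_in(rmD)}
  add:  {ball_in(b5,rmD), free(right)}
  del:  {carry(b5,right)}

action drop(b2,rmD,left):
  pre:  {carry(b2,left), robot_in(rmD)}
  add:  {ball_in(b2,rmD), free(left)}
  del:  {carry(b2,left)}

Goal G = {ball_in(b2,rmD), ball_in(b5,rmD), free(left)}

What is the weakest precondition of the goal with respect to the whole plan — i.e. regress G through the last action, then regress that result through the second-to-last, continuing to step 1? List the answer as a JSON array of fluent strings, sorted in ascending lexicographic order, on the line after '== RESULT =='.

Work backward from the goal:
  through step 4 (drop(b2,rmD,left)): drop {ball_in(b2,rmD), free(left)}, keep {ball_in(b5,rmD)}, require {carry(b2,left), robot_in(rmD)}
    → {ball_in(b5,rmD), carry(b2,left), robot_in(rmD)}
  through step 3 (drop(b5,rmD,right)): drop {ball_in(b5,rmD)}, keep {carry(b2,left), robot_in(rmD)}, require {carry(b5,right), robot_in(rmD)}
    → {carry(b2,left), carry(b5,right), robot_in(rmD)}
  through step 2 (go(rmA,rmD)): drop {robot_in(rmD)}, keep {carry(b2,left), carry(b5,right)}, require {robot_in(rmA)}
    → {carry(b2,left), carry(b5,right), robot_in(rmA)}
  through step 1 (pick(b2,rmA,left)): drop {carry(b2,left)}, keep {carry(b5,right), robot_in(rmA)}, require {ball_in(b2,rmA), free(left), robot_in(rmA)}
    → {ball_in(b2,rmA), carry(b5,right), free(left), robot_in(rmA)}

== RESULT ==
["ball_in(b2,rmA)", "carry(b5,right)", "free(left)", "robot_in(rmA)"]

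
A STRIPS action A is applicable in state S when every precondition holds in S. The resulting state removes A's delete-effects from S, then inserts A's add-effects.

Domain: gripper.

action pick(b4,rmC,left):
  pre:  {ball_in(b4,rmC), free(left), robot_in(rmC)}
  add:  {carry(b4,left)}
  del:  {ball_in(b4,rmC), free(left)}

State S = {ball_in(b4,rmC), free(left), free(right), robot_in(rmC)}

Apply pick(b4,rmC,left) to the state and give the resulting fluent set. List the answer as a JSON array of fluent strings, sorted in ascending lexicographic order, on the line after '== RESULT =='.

Compute (S \ del) ∪ add:
  pre ⊆ S: {ball_in(b4,rmC), free(left), robot_in(rmC)} ⊆ S  — applicable
  S \ del = {free(right), robot_in(rmC)}
  ∪ add   = {carry(b4,left), free(right), robot_in(rmC)}

== RESULT ==
["carry(b4,left)", "free(right)", "robot_in(rmC)"]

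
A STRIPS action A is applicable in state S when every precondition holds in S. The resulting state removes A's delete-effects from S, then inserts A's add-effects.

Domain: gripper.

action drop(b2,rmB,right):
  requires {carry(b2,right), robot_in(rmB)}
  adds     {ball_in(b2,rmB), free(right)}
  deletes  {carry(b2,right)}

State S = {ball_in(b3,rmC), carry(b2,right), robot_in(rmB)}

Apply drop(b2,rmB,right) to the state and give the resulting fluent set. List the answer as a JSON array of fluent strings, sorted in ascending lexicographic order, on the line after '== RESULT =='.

Compute (S \ del) ∪ add:
  pre ⊆ S: {carry(b2,right), robot_in(rmB)} ⊆ S  — applicable
  S \ del = {ball_in(b3,rmC), robot_in(rmB)}
  ∪ add   = {ball_in(b2,rmB), ball_in(b3,rmC), free(right), robot_in(rmB)}

== RESULT ==
["ball_in(b2,rmB)", "ball_in(b3,rmC)", "free(right)", "robot_in(rmB)"]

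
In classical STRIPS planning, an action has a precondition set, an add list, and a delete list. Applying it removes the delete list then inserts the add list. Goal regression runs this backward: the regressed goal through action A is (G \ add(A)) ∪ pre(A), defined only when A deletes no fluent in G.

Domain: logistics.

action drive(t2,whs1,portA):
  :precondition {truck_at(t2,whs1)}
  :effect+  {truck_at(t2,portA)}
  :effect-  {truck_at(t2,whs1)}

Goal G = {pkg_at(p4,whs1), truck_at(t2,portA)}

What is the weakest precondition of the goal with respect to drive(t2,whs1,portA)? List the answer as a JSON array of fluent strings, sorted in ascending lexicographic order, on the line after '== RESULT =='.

Compute (G \ add) ∪ pre:
  G ∩ del = {}  (empty — regression defined)
  G \ add = {pkg_at(p4,whs1), truck_at(t2,portA)} \ {truck_at(t2,portA)} = {pkg_at(p4,whs1)}
  ∪ pre   = {pkg_at(p4,whs1)} ∪ {truck_at(t2,whs1)}
          = {pkg_at(p4,whs1), truck_at(t2,whs1)}

== RESULT ==
["pkg_at(p4,whs1)", "truck_at(t2,whs1)"]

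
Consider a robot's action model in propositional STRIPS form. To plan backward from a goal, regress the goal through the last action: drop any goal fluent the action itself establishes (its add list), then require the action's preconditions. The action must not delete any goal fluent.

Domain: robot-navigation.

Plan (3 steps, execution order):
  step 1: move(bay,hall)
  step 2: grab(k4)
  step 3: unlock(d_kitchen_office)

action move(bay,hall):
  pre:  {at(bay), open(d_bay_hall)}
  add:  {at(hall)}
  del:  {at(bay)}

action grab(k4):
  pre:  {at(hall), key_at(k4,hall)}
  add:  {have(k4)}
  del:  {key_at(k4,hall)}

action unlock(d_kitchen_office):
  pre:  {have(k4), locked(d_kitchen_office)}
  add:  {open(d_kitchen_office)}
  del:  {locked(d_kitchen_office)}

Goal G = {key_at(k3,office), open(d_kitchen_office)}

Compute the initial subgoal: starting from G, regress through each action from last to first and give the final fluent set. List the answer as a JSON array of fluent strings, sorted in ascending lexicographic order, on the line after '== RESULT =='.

Work backward from the goal:
  through step 3 (unlock(d_kitchen_office)): drop {open(d_kitchen_office)}, keep {key_at(k3,office)}, require {have(k4), locked(d_kitchen_office)}
    → {have(k4), key_at(k3,office), locked(d_kitchen_office)}
  through step 2 (grab(k4)): drop {have(k4)}, keep {key_at(k3,office), locked(d_kitchen_office)}, require {at(hall), key_at(k4,hall)}
    → {at(hall), key_at(k3,office), key_at(k4,hall), locked(d_kitchen_office)}
  through step 1 (move(bay,hall)): drop {at(hall)}, keep {key_at(k3,office), key_at(k4,hall), locked(d_kitchen_office)}, require {at(bay), open(d_bay_hall)}
    → {at(bay), key_at(k3,office), key_at(k4,hall), locked(d_kitchen_office), open(d_bay_hall)}

== RESULT ==
["at(bay)", "key_at(k3,office)", "key_at(k4,hall)", "locked(d_kitchen_office)", "open(d_bay_hall)"]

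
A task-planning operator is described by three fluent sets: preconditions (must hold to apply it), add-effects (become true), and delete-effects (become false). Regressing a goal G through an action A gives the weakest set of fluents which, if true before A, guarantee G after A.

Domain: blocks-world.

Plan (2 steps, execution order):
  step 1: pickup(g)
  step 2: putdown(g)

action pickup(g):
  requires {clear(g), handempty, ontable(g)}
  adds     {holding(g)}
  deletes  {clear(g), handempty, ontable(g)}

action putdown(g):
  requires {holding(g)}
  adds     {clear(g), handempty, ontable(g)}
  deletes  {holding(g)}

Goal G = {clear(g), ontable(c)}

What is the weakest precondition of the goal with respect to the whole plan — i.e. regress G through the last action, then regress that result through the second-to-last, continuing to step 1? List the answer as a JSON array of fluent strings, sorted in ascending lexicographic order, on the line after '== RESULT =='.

Regress step by step:
  through step 2 (putdown(g)): drop {clear(g)}, keep {ontable(c)}, require {holding(g)}
    → {holding(g), ontable(c)}
  through step 1 (pickup(g)): drop {holding(g)}, keep {ontable(c)}, require {clear(g), handempty, ontable(g)}
    → {clear(g), handempty, ontable(c), ontable(g)}

== RESULT ==
["clear(g)", "handempty", "ontable(c)", "ontable(g)"]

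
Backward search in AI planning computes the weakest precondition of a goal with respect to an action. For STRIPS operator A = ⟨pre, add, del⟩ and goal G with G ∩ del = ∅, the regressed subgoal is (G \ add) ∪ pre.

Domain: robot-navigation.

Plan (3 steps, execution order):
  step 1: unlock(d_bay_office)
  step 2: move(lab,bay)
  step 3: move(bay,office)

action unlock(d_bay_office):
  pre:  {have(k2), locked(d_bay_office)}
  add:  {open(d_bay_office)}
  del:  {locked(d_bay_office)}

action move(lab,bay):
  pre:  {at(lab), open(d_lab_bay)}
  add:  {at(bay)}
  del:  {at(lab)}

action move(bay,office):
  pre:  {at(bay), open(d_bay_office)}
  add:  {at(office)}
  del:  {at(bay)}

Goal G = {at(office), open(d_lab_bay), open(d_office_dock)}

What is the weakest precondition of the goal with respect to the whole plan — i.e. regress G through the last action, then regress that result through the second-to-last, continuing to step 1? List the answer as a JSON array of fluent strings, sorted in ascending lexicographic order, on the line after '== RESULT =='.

Work backward from the goal:
  through step 3 (move(bay,office)): drop {at(office)}, keep {open(d_lab_bay), open(d_office_dock)}, require {at(bay), open(d_bay_office)}
    → {at(bay), open(d_bay_office), open(d_lab_bay), open(d_office_dock)}
  through step 2 (move(lab,bay)): drop {at(bay)}, keep {open(d_bay_office), open(d_lab_bay), open(d_office_dock)}, require {at(lab), open(d_lab_bay)}
    → {at(lab), open(d_bay_office), open(d_lab_bay), open(d_office_dock)}
  through step 1 (unlock(d_bay_office)): drop {open(d_bay_office)}, keep {at(lab), open(d_lab_bay), open(d_office_dock)}, require {have(k2), locked(d_bay_office)}
    → {at(lab), have(k2), locked(d_bay_office), open(d_lab_bay), open(d_office_dock)}

== RESULT ==
["at(lab)", "have(k2)", "locked(d_bay_office)", "open(d_lab_bay)", "open(d_office_dock)"]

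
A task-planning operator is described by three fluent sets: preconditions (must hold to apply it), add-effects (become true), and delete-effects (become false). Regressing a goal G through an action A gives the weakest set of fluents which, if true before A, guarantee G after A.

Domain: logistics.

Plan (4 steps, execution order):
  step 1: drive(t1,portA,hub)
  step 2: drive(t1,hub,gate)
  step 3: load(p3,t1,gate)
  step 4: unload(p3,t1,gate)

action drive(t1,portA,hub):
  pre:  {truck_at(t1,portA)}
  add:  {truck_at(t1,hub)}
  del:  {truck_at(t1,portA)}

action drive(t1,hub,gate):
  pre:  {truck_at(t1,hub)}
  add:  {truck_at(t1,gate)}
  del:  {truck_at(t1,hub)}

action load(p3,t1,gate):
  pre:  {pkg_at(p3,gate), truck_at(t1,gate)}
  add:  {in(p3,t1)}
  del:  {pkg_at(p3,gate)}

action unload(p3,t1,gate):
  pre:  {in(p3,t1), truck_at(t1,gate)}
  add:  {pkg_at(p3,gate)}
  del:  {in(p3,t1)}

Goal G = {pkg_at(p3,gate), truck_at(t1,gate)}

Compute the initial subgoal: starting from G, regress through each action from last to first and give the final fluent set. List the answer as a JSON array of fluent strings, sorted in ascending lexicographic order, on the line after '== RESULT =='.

Regress step by step:
  through step 4 (unload(p3,t1,gate)): drop {pkg_at(p3,gate)}, keep {truck_at(t1,gate)}, require {in(p3,t1), truck_at(t1,gate)}
    → {in(p3,t1), truck_at(t1,gate)}
  through step 3 (load(p3,t1,gate)): drop {in(p3,t1)}, keep {truck_at(t1,gate)}, require {pkg_at(p3,gate), truck_at(t1,gate)}
    → {pkg_at(p3,gate), truck_at(t1,gate)}
  through step 2 (drive(t1,hub,gate)): drop {truck_at(t1,gate)}, keep {pkg_at(p3,gate)}, require {truck_at(t1,hub)}
    → {pkg_at(p3,gate), truck_at(t1,hub)}
  through step 1 (drive(t1,portA,hub)): drop {truck_at(t1,hub)}, keep {pkg_at(p3,gate)}, require {truck_at(t1,portA)}
    → {pkg_at(p3,gate), truck_at(t1,portA)}

== RESULT ==
["pkg_at(p3,gate)", "truck_at(t1,portA)"]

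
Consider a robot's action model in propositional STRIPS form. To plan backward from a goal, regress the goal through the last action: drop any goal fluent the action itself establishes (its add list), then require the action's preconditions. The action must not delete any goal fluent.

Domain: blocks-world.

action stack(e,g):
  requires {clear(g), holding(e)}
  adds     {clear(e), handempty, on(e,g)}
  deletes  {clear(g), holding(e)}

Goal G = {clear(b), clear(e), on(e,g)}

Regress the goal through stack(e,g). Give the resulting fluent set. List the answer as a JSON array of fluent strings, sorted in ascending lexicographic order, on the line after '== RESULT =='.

Compute (G \ add) ∪ pre:
  G ∩ del = {}  (empty — regression defined)
  G \ add = {clear(b), clear(e), on(e,g)} \ {clear(e), handempty, on(e,g)} = {clear(b)}
  ∪ pre   = {clear(b)} ∪ {clear(g), holding(e)}
          = {clear(b), clear(g), holding(e)}

== RESULT ==
["clear(b)", "clear(g)", "holding(e)"]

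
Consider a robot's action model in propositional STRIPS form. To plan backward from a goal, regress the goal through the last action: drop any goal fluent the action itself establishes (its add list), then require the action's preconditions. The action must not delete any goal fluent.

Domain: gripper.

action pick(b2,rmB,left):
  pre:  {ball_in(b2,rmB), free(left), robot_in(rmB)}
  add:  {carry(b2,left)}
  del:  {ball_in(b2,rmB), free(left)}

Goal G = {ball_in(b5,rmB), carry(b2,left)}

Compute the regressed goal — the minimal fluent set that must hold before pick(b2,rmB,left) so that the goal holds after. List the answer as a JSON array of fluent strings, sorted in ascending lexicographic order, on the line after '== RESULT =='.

Regress:
  G ∩ del = {}  (empty — regression defined)
  G \ add = {ball_in(b5,rmB), carry(b2,left)} \ {carry(b2,left)} = {ball_in(b5,rmB)}
  ∪ pre   = {ball_in(b5,rmB)} ∪ {ball_in(b2,rmB), free(left), robot_in(rmB)}
          = {ball_in(b2,rmB), ball_in(b5,rmB), free(left), robot_in(rmB)}

== RESULT ==
["ball_in(b2,rmB)", "ball_in(b5,rmB)", "free(left)", "robot_in(rmB)"]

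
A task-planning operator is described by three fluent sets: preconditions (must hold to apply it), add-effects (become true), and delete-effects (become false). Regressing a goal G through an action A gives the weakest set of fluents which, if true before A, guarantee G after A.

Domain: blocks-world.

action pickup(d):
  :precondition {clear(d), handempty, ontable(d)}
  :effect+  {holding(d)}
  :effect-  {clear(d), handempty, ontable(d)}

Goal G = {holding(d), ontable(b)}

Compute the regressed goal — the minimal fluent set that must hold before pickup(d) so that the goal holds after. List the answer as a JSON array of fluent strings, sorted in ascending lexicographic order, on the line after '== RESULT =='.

Compute (G \ add) ∪ pre:
  G ∩ del = {}  (empty — regression defined)
  G \ add = {holding(d), ontable(b)} \ {holding(d)} = {ontable(b)}
  ∪ pre   = {ontable(b)} ∪ {clear(d), handempty, ontable(d)}
          = {clear(d), handempty, ontable(b), ontable(d)}

== RESULT ==
["clear(d)", "handempty", "ontable(b)", "ontable(d)"]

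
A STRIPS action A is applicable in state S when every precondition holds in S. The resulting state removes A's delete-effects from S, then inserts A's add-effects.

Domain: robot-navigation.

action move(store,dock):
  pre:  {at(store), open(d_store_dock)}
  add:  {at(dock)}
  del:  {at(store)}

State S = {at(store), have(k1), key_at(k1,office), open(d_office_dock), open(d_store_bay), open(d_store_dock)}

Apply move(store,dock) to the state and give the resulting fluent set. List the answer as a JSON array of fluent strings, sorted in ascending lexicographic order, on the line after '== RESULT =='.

Progress:
  pre ⊆ S: {at(store), open(d_store_dock)} ⊆ S  — applicable
  S \ del = {have(k1), key_at(k1,office), open(d_office_dock), open(d_store_bay), open(d_store_dock)}
  ∪ add   = {at(dock), have(k1), key_at(k1,office), open(d_office_dock), open(d_store_bay), open(d_store_dock)}

== RESULT ==
["at(dock)", "have(k1)", "key_at(k1,office)", "open(d_office_dock)", "open(d_store_bay)", "open(d_store_dock)"]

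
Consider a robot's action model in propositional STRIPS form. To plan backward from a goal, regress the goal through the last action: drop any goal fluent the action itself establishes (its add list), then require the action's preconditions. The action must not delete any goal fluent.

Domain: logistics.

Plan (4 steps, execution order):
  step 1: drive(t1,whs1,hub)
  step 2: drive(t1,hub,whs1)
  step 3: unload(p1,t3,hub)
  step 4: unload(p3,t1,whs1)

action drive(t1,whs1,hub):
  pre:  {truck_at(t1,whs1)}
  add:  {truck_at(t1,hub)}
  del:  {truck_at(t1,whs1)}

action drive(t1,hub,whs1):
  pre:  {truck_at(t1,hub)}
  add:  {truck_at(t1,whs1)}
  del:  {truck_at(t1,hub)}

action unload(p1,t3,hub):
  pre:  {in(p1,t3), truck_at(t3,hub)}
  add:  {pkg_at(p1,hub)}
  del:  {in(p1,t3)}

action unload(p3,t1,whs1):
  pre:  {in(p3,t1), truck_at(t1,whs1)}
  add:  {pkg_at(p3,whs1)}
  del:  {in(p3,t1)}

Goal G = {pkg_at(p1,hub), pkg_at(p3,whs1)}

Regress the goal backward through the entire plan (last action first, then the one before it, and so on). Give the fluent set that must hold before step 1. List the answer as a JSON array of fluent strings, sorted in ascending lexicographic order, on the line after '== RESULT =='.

Regress step by step:
  through step 4 (unload(p3,t1,whs1)): drop {pkg_at(p3,whs1)}, keep {pkg_at(p1,hub)}, require {in(p3,t1), truck_at(t1,whs1)}
    → {in(p3,t1), pkg_at(p1,hub), truck_at(t1,whs1)}
  through step 3 (unload(p1,t3,hub)): drop {pkg_at(p1,hub)}, keep {in(p3,t1), truck_at(t1,whs1)}, require {in(p1,t3), truck_at(t3,hub)}
    → {in(p1,t3), in(p3,t1), truck_at(t1,whs1), truck_at(t3,hub)}
  through step 2 (drive(t1,hub,whs1)): drop {truck_at(t1,whs1)}, keep {in(p1,t3), in(p3,t1), truck_at(t3,hub)}, require {truck_at(t1,hub)}
    → {in(p1,t3), in(p3,t1), truck_at(t1,hub), truck_at(t3,hub)}
  through step 1 (drive(t1,whs1,hub)): drop {truck_at(t1,hub)}, keep {in(p1,t3), in(p3,t1), truck_at(t3,hub)}, require {truck_at(t1,whs1)}
    → {in(p1,t3), in(p3,t1), truck_at(t1,whs1), truck_at(t3,hub)}

== RESULT ==
["in(p1,t3)", "in(p3,t1)", "truck_at(t1,whs1)", "truck_at(t3,hub)"]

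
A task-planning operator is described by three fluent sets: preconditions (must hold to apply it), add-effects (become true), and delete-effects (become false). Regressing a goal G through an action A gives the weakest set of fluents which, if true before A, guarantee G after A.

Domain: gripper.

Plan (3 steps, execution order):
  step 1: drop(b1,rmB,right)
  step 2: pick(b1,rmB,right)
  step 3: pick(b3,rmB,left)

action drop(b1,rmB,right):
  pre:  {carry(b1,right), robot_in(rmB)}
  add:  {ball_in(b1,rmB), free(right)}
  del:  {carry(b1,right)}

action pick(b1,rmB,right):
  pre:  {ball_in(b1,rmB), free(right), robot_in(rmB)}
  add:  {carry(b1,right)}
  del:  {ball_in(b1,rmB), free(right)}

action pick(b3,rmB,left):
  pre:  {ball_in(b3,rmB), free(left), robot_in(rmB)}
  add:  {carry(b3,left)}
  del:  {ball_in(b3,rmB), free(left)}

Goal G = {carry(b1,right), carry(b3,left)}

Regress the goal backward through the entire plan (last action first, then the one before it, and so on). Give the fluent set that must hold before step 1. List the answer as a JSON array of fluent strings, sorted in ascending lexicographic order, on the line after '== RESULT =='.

Regress step by step:
  through step 3 (pick(b3,rmB,left)): drop {carry(b3,left)}, keep {carry(b1,right)}, require {ball_in(b3,rmB), free(left), robot_in(rmB)}
    → {ball_in(b3,rmB), carry(b1,right), free(left), robot_in(rmB)}
  through step 2 (pick(b1,rmB,right)): drop {carry(b1,right)}, keep {ball_in(b3,rmB), free(left), robot_in(rmB)}, require {ball_in(b1,rmB), free(right), robot_in(rmB)}
    → {ball_in(b1,rmB), ball_in(b3,rmB), free(left), free(right), robot_in(rmB)}
  through step 1 (drop(b1,rmB,right)): drop {ball_in(b1,rmB), free(right)}, keep {ball_in(b3,rmB), free(left), robot_in(rmB)}, require {carry(b1,right), robot_in(rmB)}
    → {ball_in(b3,rmB), carry(b1,right), free(left), robot_in(rmB)}

== RESULT ==
["ball_in(b3,rmB)", "carry(b1,right)", "free(left)", "robot_in(rmB)"]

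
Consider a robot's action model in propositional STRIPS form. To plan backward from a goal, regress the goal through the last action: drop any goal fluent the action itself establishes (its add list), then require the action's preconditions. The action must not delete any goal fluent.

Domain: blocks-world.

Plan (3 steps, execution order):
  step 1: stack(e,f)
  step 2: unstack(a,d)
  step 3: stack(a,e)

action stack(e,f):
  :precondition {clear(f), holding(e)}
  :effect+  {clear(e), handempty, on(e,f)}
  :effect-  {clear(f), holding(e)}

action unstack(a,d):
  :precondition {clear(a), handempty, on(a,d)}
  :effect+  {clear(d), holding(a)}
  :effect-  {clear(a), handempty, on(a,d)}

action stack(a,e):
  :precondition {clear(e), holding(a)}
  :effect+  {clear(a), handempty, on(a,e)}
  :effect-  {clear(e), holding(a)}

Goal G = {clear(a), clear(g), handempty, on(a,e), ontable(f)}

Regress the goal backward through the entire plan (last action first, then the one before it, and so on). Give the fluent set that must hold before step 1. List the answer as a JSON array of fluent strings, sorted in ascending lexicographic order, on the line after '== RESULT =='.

Regress step by step:
  through step 3 (stack(a,e)): drop {clear(a), handempty, on(a,e)}, keep {clear(g), ontable(f)}, require {clear(e), holding(a)}
    → {clear(e), clear(g), holding(a), ontable(f)}
  through step 2 (unstack(a,d)): drop {holding(a)}, keep {clear(e), clear(g), ontable(f)}, require {clear(a), handempty, on(a,d)}
    → {clear(a), clear(e), clear(g), handempty, on(a,d), ontable(f)}
  through step 1 (stack(e,f)): drop {clear(e), handempty}, keep {clear(a), clear(g), on(a,d), ontable(f)}, require {clear(f), holding(e)}
    → {clear(a), clear(f), clear(g), holding(e), on(a,d), ontable(f)}

== RESULT ==
["clear(a)", "clear(f)", "clear(g)", "holding(e)", "on(a,d)", "ontable(f)"]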